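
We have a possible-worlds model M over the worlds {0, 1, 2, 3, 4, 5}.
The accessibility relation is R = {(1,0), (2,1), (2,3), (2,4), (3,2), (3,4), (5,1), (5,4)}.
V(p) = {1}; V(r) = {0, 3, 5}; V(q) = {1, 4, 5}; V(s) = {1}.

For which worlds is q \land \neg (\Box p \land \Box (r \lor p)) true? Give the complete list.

1, 5

Let φ = q \land \neg (\Box p \land \Box (r \lor p)). Evaluate φ at each world:
  0 (successors ∅): φ is false.
  1 (successors {0}): φ is true.
  2 (successors {1, 3, 4}): φ is false.
  3 (successors {2, 4}): φ is false.
  4 (successors ∅): φ is false.
  5 (successors {1, 4}): φ is true.
For instance, at 5:
  At 5: q is true, \neg (\Box p \land \Box (r \lor p)) is true, so q \land \neg (\Box p \land \Box (r \lor p)) is true.
    At 5: \Box p \land \Box (r \lor p) is false, so \neg (\Box p \land \Box (r \lor p)) is true.
      At 5: \Box p is false, \Box (r \lor p) is false, so \Box p \land \Box (r \lor p) is false.
Satisfying worlds: {1, 5}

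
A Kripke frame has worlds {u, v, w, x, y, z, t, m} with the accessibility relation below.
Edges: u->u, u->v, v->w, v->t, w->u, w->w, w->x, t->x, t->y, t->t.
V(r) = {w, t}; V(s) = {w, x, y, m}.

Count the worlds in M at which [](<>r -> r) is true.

7

Recall that []ψ holds at a world iff ψ holds at every accessible world, and <>ψ holds iff ψ holds at some accessible world.
Let φ = [](<>r -> r). Evaluate φ at each world:
  u (successors {u, v}): φ is false.
  v (successors {w, t}): φ is true.
  w (successors {u, w, x}): φ is true.
  x (successors ∅): φ is true.
  y (successors ∅): φ is true.
  z (successors ∅): φ is true.
  t (successors {x, y, t}): φ is true.
  m (successors ∅): φ is true.
For instance, at u:
  At u: [](<>r -> r) requires <>r -> r at every successor {u, v}.
    <>r -> r fails at v, so [](<>r -> r) is false at u.
      At v: <>r is true, r is false, so <>r -> r is false.
Satisfying worlds: {v, w, x, y, z, t, m}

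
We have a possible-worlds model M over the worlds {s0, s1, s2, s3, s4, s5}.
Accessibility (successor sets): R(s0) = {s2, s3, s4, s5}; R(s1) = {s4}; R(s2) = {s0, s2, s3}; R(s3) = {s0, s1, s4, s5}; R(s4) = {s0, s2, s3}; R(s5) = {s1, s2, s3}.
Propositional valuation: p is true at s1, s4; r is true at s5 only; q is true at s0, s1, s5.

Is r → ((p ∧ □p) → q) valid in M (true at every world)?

Let φ = r → ((p ∧ □p) → q). Evaluate φ at each world:
  s0 (successors {s2, s3, s4, s5}): φ is true.
  s1 (successors {s4}): φ is true.
  s2 (successors {s0, s2, s3}): φ is true.
  s3 (successors {s0, s1, s4, s5}): φ is true.
  s4 (successors {s0, s2, s3}): φ is true.
  s5 (successors {s1, s2, s3}): φ is true.
For instance, at s2:
  At s2: r is false, (p ∧ □p) → q is true, so r → ((p ∧ □p) → q) is true.
    At s2: p ∧ □p is false, q is false, so (p ∧ □p) → q is true.
      At s2: p is false, □p is false, so p ∧ □p is false.

Yes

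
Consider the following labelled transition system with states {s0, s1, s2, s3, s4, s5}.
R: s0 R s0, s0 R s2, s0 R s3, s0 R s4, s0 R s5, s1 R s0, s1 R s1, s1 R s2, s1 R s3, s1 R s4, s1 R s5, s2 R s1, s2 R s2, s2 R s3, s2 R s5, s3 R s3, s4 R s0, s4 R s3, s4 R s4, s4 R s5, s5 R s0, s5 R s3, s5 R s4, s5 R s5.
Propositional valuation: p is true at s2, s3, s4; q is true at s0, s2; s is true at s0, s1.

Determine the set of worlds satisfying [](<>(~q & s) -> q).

Let φ = [](<>(~q & s) -> q). Evaluate φ at each world:
  s0 (successors {s0, s2, s3, s4, s5}): φ is true.
  s1 (successors {s0, s1, s2, s3, s4, s5}): φ is false.
  s2 (successors {s1, s2, s3, s5}): φ is false.
  s3 (successors {s3}): φ is true.
  s4 (successors {s0, s3, s4, s5}): φ is true.
  s5 (successors {s0, s3, s4, s5}): φ is true.
For instance, at s2:
  At s2: [](<>(~q & s) -> q) requires <>(~q & s) -> q at every successor {s1, s2, s3, s5}.
    <>(~q & s) -> q fails at s1, so [](<>(~q & s) -> q) is false at s2.
      At s1: <>(~q & s) is true, q is false, so <>(~q & s) -> q is false.
Satisfying worlds: {s0, s3, s4, s5}

s0, s3, s4, s5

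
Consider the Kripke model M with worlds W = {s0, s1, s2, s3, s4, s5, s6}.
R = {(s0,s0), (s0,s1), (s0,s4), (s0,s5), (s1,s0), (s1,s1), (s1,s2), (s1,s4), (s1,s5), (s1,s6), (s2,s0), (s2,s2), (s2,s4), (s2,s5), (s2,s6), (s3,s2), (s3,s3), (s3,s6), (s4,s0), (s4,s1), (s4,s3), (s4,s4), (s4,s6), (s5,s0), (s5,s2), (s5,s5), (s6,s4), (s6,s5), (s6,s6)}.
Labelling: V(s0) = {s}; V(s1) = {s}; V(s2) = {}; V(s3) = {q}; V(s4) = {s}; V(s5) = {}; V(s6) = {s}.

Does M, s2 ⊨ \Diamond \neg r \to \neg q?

At s2: \Diamond \neg r is true, \neg q is true, so \Diamond \neg r \to \neg q is true.
  At s2: \Diamond \neg r requires \neg r at some successor in {s0, s2, s4, s5, s6}.
    \neg r holds at s0, so \Diamond \neg r is true at s2.

Yes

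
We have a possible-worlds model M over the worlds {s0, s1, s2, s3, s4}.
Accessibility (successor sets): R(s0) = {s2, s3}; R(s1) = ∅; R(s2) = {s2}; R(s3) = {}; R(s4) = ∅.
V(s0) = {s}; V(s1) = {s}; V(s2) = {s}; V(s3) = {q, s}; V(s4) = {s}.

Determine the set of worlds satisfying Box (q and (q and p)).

Recall that Box ψ holds at a world iff ψ holds at every accessible world, and Dia ψ holds iff ψ holds at some accessible world.
Let φ = Box (q and (q and p)). Evaluate φ at each world:
  s0 (successors {s2, s3}): φ is false.
  s1 (successors ∅): φ is true.
  s2 (successors {s2}): φ is false.
  s3 (successors ∅): φ is true.
  s4 (successors ∅): φ is true.
For instance, at s2:
  At s2: Box (q and (q and p)) requires q and (q and p) at every successor {s2}.
    q and (q and p) fails at s2, so Box (q and (q and p)) is false at s2.
Satisfying worlds: {s1, s3, s4}

s1, s3, s4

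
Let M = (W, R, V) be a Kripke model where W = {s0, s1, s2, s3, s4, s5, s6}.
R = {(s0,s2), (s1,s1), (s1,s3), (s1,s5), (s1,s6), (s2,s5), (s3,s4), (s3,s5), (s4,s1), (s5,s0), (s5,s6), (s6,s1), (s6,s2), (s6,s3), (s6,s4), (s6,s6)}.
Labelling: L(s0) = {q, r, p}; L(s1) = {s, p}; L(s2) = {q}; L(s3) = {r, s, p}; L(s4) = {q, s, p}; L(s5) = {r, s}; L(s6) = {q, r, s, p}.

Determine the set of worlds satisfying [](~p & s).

s2

Let φ = [](~p & s). Evaluate φ at each world:
  s0 (successors {s2}): φ is false.
  s1 (successors {s1, s3, s5, s6}): φ is false.
  s2 (successors {s5}): φ is true.
  s3 (successors {s4, s5}): φ is false.
  s4 (successors {s1}): φ is false.
  s5 (successors {s0, s6}): φ is false.
  s6 (successors {s1, s2, s3, s4, s6}): φ is false.
For instance, at s3:
  At s3: [](~p & s) requires ~p & s at every successor {s4, s5}.
    ~p & s fails at s4, so [](~p & s) is false at s3.
Satisfying worlds: {s2}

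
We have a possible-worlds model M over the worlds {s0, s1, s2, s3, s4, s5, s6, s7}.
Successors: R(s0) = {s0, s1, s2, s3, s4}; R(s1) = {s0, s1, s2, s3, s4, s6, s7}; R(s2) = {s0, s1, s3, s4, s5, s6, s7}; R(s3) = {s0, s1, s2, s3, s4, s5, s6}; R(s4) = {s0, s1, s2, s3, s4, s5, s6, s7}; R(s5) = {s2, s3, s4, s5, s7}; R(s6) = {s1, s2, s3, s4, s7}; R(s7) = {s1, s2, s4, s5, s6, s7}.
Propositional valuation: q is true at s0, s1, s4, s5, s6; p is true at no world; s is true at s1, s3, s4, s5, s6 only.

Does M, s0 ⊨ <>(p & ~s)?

At s0: <>(p & ~s) requires p & ~s at some successor in {s0, s1, s2, s3, s4}.
  At s0: p & ~s is false.
  At s1: p & ~s is false.
  At s2: p & ~s is false.
  At s3: p & ~s is false.
  At s4: p & ~s is false.
So <>(p & ~s) is false at s0.

No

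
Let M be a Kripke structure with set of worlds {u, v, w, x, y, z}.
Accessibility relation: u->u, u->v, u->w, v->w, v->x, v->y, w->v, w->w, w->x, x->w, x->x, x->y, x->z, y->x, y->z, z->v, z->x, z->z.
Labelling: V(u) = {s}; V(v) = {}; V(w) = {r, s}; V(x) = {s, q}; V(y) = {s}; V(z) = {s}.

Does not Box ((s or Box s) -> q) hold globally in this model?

Recall that Box ψ holds at a world iff ψ holds at every accessible world, and Dia ψ holds iff ψ holds at some accessible world.
Let φ = not Box ((s or Box s) -> q). Evaluate φ at each world:
  u (successors {u, v, w}): φ is true.
  v (successors {w, x, y}): φ is true.
  w (successors {v, w, x}): φ is true.
  x (successors {w, x, y, z}): φ is true.
  y (successors {x, z}): φ is true.
  z (successors {v, x, z}): φ is true.
For instance, at y:
  At y: Box ((s or Box s) -> q) is false, so not Box ((s or Box s) -> q) is true.
    At y: Box ((s or Box s) -> q) requires (s or Box s) -> q at every successor {x, z}.
      (s or Box s) -> q fails at z, so Box ((s or Box s) -> q) is false at y.

Yes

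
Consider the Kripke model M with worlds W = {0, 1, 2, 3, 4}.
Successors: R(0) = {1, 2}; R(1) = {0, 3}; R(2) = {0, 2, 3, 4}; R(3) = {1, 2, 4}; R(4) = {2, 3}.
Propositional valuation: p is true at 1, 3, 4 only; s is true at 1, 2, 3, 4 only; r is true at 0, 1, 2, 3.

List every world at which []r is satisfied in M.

Let φ = []r. Evaluate φ at each world:
  0 (successors {1, 2}): φ is true.
  1 (successors {0, 3}): φ is true.
  2 (successors {0, 2, 3, 4}): φ is false.
  3 (successors {1, 2, 4}): φ is false.
  4 (successors {2, 3}): φ is true.
For instance, at 4:
  At 4: []r requires r at every successor {2, 3}.
    At 2: r is true.
    At 3: r is true.
  So []r is true at 4.
Satisfying worlds: {0, 1, 4}

0, 1, 4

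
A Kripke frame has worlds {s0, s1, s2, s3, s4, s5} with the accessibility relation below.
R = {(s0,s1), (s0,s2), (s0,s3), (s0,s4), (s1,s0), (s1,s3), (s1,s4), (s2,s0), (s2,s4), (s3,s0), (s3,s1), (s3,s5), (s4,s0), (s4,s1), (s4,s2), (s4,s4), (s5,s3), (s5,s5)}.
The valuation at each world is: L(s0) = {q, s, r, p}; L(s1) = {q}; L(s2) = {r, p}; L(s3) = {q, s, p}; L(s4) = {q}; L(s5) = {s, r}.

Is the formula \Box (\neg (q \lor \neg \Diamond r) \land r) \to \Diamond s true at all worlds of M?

Yes

Recall that \Box ψ holds at a world iff ψ holds at every accessible world, and \Diamond ψ holds iff ψ holds at some accessible world.
Let φ = \Box (\neg (q \lor \neg \Diamond r) \land r) \to \Diamond s. Evaluate φ at each world:
  s0 (successors {s1, s2, s3, s4}): φ is true.
  s1 (successors {s0, s3, s4}): φ is true.
  s2 (successors {s0, s4}): φ is true.
  s3 (successors {s0, s1, s5}): φ is true.
  s4 (successors {s0, s1, s2, s4}): φ is true.
  s5 (successors {s3, s5}): φ is true.
For instance, at s2:
  At s2: \Box (\neg (q \lor \neg \Diamond r) \land r) is false, \Diamond s is true, so \Box (\neg (q \lor \neg \Diamond r) \land r) \to \Diamond s is true.
    At s2: \Box (\neg (q \lor \neg \Diamond r) \land r) requires \neg (q \lor \neg \Diamond r) \land r at every successor {s0, s4}.
      \neg (q \lor \neg \Diamond r) \land r fails at s0, so \Box (\neg (q \lor \neg \Diamond r) \land r) is false at s2.
    At s2: \Diamond s requires s at some successor in {s0, s4}.
      s holds at s0, so \Diamond s is true at s2.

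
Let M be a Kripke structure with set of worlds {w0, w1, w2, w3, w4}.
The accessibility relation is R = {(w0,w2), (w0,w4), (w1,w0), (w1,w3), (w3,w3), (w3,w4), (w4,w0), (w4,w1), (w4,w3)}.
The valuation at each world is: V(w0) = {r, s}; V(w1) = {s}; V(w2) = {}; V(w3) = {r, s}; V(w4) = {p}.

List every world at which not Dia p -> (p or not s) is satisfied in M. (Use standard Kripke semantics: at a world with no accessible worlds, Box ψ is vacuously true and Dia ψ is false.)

Recall that Dia ψ holds at a world iff ψ holds at some accessible world.
Let φ = not Dia p -> (p or not s). Evaluate φ at each world:
  w0 (successors {w2, w4}): φ is true.
  w1 (successors {w0, w3}): φ is false.
  w2 (successors ∅): φ is true.
  w3 (successors {w3, w4}): φ is true.
  w4 (successors {w0, w1, w3}): φ is true.
For instance, at w0:
  At w0: not Dia p is false, p or not s is false, so not Dia p -> (p or not s) is true.
    At w0: Dia p is true, so not Dia p is false.
      At w0: Dia p requires p at some successor in {w2, w4}.
        p holds at w4, so Dia p is true at w0.
Satisfying worlds: {w0, w2, w3, w4}

w0, w2, w3, w4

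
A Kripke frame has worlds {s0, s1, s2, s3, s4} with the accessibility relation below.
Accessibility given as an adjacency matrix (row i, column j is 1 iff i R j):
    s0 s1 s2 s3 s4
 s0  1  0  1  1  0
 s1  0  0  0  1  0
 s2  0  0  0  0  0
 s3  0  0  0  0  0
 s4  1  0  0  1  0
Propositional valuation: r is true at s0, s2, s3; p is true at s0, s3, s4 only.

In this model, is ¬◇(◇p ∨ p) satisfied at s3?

Recall that ◇ψ holds at a world iff ψ holds at some accessible world.
At s3: ◇(◇p ∨ p) is false, so ¬◇(◇p ∨ p) is true.
  At s3: no accessible worlds, so ◇(◇p ∨ p) is false.

Yes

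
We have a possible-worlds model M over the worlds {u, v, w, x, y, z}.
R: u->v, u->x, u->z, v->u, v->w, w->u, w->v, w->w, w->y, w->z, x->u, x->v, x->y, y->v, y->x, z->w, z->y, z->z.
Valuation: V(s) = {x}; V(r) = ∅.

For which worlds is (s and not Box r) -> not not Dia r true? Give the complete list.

Recall that Box ψ holds at a world iff ψ holds at every accessible world, and Dia ψ holds iff ψ holds at some accessible world.
Let φ = (s and not Box r) -> not not Dia r. Evaluate φ at each world:
  u (successors {v, x, z}): φ is true.
  v (successors {u, w}): φ is true.
  w (successors {u, v, w, y, z}): φ is true.
  x (successors {u, v, y}): φ is false.
  y (successors {v, x}): φ is true.
  z (successors {w, y, z}): φ is true.
For instance, at y:
  At y: s and not Box r is false, not not Dia r is false, so (s and not Box r) -> not not Dia r is true.
    At y: s is false, not Box r is true, so s and not Box r is false.
      At y: Box r is false, so not Box r is true.
    At y: not Dia r is true, so not not Dia r is false.
      At y: Dia r is false, so not Dia r is true.
Satisfying worlds: {u, v, w, y, z}

u, v, w, y, z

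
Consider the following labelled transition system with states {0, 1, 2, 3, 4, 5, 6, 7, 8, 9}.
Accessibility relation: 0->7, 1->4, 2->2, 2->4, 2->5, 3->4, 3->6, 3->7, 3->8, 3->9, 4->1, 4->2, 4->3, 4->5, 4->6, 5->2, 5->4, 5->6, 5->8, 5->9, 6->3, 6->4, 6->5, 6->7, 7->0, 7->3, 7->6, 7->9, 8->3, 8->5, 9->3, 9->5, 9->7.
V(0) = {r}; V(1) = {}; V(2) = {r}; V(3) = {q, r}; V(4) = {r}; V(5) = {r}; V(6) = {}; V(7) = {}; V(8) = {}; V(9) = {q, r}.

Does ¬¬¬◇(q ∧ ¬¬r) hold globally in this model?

No

Let φ = ¬¬¬◇(q ∧ ¬¬r). Evaluate φ at each world:
  0 (successors {7}): φ is true.
  1 (successors {4}): φ is true.
  2 (successors {2, 4, 5}): φ is true.
  3 (successors {4, 6, 7, 8, 9}): φ is false.
  4 (successors {1, 2, 3, 5, 6}): φ is false.
  5 (successors {2, 4, 6, 8, 9}): φ is false.
  6 (successors {3, 4, 5, 7}): φ is false.
  7 (successors {0, 3, 6, 9}): φ is false.
  8 (successors {3, 5}): φ is false.
  9 (successors {3, 5, 7}): φ is false.
Detail at 3 (counterexample):
  At 3: ¬¬◇(q ∧ ¬¬r) is true, so ¬¬¬◇(q ∧ ¬¬r) is false.
    At 3: ¬◇(q ∧ ¬¬r) is false, so ¬¬◇(q ∧ ¬¬r) is true.
      At 3: ◇(q ∧ ¬¬r) is true, so ¬◇(q ∧ ¬¬r) is false.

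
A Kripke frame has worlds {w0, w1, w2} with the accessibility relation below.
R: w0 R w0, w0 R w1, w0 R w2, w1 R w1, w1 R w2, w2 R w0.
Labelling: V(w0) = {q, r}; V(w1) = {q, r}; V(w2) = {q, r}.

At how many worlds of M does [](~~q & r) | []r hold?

Let φ = [](~~q & r) | []r. Evaluate φ at each world:
  w0 (successors {w0, w1, w2}): φ is true.
  w1 (successors {w1, w2}): φ is true.
  w2 (successors {w0}): φ is true.
For instance, at w0:
  At w0: [](~~q & r) is true, []r is true, so [](~~q & r) | []r is true.
    At w0: [](~~q & r) requires ~~q & r at every successor {w0, w1, w2}.
      At w0: ~~q & r is true.
      At w1: ~~q & r is true.
      At w2: ~~q & r is true.
    So [](~~q & r) is true at w0.
    At w0: []r requires r at every successor {w0, w1, w2}.
      At w0: r is true.
      At w1: r is true.
      At w2: r is true.
    So []r is true at w0.
Satisfying worlds: {w0, w1, w2}

3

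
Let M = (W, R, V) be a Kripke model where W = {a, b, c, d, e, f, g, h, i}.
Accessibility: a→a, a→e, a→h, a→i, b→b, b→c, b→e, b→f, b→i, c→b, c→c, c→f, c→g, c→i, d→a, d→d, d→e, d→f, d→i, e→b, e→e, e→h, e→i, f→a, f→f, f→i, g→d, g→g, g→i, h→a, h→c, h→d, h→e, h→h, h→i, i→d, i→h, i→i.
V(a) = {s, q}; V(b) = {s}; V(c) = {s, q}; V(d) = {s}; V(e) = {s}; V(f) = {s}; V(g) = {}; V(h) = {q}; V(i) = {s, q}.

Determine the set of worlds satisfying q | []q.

a, c, h, i

Let φ = q | []q. Evaluate φ at each world:
  a (successors {a, e, h, i}): φ is true.
  b (successors {b, c, e, f, i}): φ is false.
  c (successors {b, c, f, g, i}): φ is true.
  d (successors {a, d, e, f, i}): φ is false.
  e (successors {b, e, h, i}): φ is false.
  f (successors {a, f, i}): φ is false.
  g (successors {d, g, i}): φ is false.
  h (successors {a, c, d, e, h, i}): φ is true.
  i (successors {d, h, i}): φ is true.
For instance, at d:
  At d: q is false, []q is false, so q | []q is false.
    At d: []q requires q at every successor {a, d, e, f, i}.
      q fails at d, so []q is false at d.
Satisfying worlds: {a, c, h, i}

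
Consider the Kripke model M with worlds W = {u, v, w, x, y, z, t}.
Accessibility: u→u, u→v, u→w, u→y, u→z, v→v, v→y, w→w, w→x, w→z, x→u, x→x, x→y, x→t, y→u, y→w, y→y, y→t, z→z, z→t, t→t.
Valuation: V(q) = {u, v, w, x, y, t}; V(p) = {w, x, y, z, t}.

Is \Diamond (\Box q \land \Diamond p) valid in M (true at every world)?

Let φ = \Diamond (\Box q \land \Diamond p). Evaluate φ at each world:
  u (successors {u, v, w, y, z}): φ is true.
  v (successors {v, y}): φ is true.
  w (successors {w, x, z}): φ is true.
  x (successors {u, x, y, t}): φ is true.
  y (successors {u, w, y, t}): φ is true.
  z (successors {z, t}): φ is true.
  t (successors {t}): φ is true.
For instance, at x:
  At x: \Diamond (\Box q \land \Diamond p) requires \Box q \land \Diamond p at some successor in {u, x, y, t}.
    \Box q \land \Diamond p holds at x, so \Diamond (\Box q \land \Diamond p) is true at x.
      At x: \Box q is true, \Diamond p is true, so \Box q \land \Diamond p is true.

Yes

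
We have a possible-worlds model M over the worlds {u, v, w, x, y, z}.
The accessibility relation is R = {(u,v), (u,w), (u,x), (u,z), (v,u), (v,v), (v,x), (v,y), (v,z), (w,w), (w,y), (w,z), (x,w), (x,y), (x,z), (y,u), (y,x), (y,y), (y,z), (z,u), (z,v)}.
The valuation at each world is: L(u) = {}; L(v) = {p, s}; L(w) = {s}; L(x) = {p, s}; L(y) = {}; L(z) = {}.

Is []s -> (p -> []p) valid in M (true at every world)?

Yes

Recall that []ψ holds at a world iff ψ holds at every accessible world, and <>ψ holds iff ψ holds at some accessible world.
Let φ = []s -> (p -> []p). Evaluate φ at each world:
  u (successors {v, w, x, z}): φ is true.
  v (successors {u, v, x, y, z}): φ is true.
  w (successors {w, y, z}): φ is true.
  x (successors {w, y, z}): φ is true.
  y (successors {u, x, y, z}): φ is true.
  z (successors {u, v}): φ is true.
For instance, at z:
  At z: []s is false, p -> []p is true, so []s -> (p -> []p) is true.
    At z: []s requires s at every successor {u, v}.
      s fails at u, so []s is false at z.
    At z: p is false, []p is false, so p -> []p is true.
      At z: []p requires p at every successor {u, v}.
        p fails at u, so []p is false at z.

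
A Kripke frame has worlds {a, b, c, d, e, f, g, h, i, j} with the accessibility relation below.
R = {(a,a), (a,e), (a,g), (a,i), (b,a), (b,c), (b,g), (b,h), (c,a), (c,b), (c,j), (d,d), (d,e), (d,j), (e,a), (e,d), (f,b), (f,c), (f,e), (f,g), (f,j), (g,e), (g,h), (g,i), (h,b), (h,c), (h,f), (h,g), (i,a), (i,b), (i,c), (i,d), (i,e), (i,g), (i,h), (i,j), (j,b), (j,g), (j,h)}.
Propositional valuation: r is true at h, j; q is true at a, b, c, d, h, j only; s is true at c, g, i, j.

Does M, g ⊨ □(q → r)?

Yes

At g: □(q → r) requires q → r at every successor {e, h, i}.
  At e: q → r is true.
  At h: q → r is true.
  At i: q → r is true.
So □(q → r) is true at g.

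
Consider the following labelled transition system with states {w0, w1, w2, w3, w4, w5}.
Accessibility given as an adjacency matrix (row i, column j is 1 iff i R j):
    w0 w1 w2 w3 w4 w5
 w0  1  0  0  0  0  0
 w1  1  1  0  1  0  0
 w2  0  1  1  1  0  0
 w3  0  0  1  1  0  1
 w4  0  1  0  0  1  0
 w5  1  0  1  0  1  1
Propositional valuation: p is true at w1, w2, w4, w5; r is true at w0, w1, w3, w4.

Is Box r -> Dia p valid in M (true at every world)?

Recall that Box ψ holds at a world iff ψ holds at every accessible world, and Dia ψ holds iff ψ holds at some accessible world.
Let φ = Box r -> Dia p. Evaluate φ at each world:
  w0 (successors {w0}): φ is false.
  w1 (successors {w0, w1, w3}): φ is true.
  w2 (successors {w1, w2, w3}): φ is true.
  w3 (successors {w2, w3, w5}): φ is true.
  w4 (successors {w1, w4}): φ is true.
  w5 (successors {w0, w2, w4, w5}): φ is true.
Detail at w0 (counterexample):
  At w0: Box r is true, Dia p is false, so Box r -> Dia p is false.
    At w0: Box r requires r at every successor {w0}.
      At w0: r is true.
    So Box r is true at w0.
    At w0: Dia p requires p at some successor in {w0}.
      At w0: p is false.
    So Dia p is false at w0.

No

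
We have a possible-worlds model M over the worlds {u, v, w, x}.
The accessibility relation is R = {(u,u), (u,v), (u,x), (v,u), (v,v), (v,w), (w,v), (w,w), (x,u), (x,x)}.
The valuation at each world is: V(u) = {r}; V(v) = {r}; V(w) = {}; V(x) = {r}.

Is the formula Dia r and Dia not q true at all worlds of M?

Let φ = Dia r and Dia not q. Evaluate φ at each world:
  u (successors {u, v, x}): φ is true.
  v (successors {u, v, w}): φ is true.
  w (successors {v, w}): φ is true.
  x (successors {u, x}): φ is true.
For instance, at x:
  At x: Dia r is true, Dia not q is true, so Dia r and Dia not q is true.
    At x: Dia r requires r at some successor in {u, x}.
      r holds at u, so Dia r is true at x.
    At x: Dia not q requires not q at some successor in {u, x}.
      not q holds at u, so Dia not q is true at x.

Yes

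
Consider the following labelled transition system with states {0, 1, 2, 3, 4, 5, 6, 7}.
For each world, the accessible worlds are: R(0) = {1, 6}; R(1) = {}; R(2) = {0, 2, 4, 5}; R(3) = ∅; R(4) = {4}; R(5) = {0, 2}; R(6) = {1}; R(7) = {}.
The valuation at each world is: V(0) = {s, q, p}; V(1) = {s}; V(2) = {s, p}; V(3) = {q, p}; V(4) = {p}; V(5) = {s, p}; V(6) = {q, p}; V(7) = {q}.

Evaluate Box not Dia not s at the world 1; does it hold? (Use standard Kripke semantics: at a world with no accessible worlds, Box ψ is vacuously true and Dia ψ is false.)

Yes

At 1: no accessible worlds, so Box not Dia not s holds vacuously.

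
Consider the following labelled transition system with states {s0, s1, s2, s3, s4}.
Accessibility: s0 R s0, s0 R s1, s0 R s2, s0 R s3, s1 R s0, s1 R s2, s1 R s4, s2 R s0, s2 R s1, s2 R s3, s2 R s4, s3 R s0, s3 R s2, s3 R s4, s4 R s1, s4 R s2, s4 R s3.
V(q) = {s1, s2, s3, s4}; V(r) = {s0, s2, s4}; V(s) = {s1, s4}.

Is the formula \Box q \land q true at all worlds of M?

No

Let φ = \Box q \land q. Evaluate φ at each world:
  s0 (successors {s0, s1, s2, s3}): φ is false.
  s1 (successors {s0, s2, s4}): φ is false.
  s2 (successors {s0, s1, s3, s4}): φ is false.
  s3 (successors {s0, s2, s4}): φ is false.
  s4 (successors {s1, s2, s3}): φ is true.
Detail at s0 (counterexample):
  At s0: \Box q is false, q is false, so \Box q \land q is false.
    At s0: \Box q requires q at every successor {s0, s1, s2, s3}.
      q fails at s0, so \Box q is false at s0.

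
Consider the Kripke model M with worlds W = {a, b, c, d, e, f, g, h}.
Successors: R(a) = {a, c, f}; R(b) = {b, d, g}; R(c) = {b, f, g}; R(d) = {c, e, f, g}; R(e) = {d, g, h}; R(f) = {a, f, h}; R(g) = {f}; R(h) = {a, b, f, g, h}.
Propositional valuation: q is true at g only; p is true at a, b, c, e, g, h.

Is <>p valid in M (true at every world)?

Let φ = <>p. Evaluate φ at each world:
  a (successors {a, c, f}): φ is true.
  b (successors {b, d, g}): φ is true.
  c (successors {b, f, g}): φ is true.
  d (successors {c, e, f, g}): φ is true.
  e (successors {d, g, h}): φ is true.
  f (successors {a, f, h}): φ is true.
  g (successors {f}): φ is false.
  h (successors {a, b, f, g, h}): φ is true.
Detail at g (counterexample):
  At g: <>p requires p at some successor in {f}.
    At f: p is false.
  So <>p is false at g.

No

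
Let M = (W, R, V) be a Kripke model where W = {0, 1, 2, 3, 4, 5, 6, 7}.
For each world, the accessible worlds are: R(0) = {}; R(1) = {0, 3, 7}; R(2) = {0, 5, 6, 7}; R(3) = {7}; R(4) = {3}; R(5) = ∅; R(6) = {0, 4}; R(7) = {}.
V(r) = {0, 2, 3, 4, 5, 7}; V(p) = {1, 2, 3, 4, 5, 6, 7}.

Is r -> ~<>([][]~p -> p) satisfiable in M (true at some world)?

Yes

Recall that []ψ holds at a world iff ψ holds at every accessible world, and <>ψ holds iff ψ holds at some accessible world.
Let φ = r -> ~<>([][]~p -> p). Evaluate φ at each world:
  0 (successors ∅): φ is true.
  1 (successors {0, 3, 7}): φ is true.
  2 (successors {0, 5, 6, 7}): φ is false.
  3 (successors {7}): φ is false.
  4 (successors {3}): φ is false.
  5 (successors ∅): φ is true.
  6 (successors {0, 4}): φ is true.
  7 (successors ∅): φ is true.
Detail at 0 (witness):
  At 0: r is true, ~<>([][]~p -> p) is true, so r -> ~<>([][]~p -> p) is true.
    At 0: <>([][]~p -> p) is false, so ~<>([][]~p -> p) is true.
      At 0: no accessible worlds, so <>([][]~p -> p) is false.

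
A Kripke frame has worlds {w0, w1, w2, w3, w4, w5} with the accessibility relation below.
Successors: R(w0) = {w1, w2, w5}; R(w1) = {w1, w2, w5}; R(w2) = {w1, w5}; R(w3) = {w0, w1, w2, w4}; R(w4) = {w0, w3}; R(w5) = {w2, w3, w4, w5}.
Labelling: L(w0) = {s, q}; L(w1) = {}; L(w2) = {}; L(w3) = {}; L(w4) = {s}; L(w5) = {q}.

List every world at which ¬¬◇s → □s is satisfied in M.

w0, w1, w2

Let φ = ¬¬◇s → □s. Evaluate φ at each world:
  w0 (successors {w1, w2, w5}): φ is true.
  w1 (successors {w1, w2, w5}): φ is true.
  w2 (successors {w1, w5}): φ is true.
  w3 (successors {w0, w1, w2, w4}): φ is false.
  w4 (successors {w0, w3}): φ is false.
  w5 (successors {w2, w3, w4, w5}): φ is false.
For instance, at w2:
  At w2: ¬¬◇s is false, □s is false, so ¬¬◇s → □s is true.
    At w2: ¬◇s is true, so ¬¬◇s is false.
      At w2: ◇s is false, so ¬◇s is true.
    At w2: □s requires s at every successor {w1, w5}.
      s fails at w1, so □s is false at w2.
Satisfying worlds: {w0, w1, w2}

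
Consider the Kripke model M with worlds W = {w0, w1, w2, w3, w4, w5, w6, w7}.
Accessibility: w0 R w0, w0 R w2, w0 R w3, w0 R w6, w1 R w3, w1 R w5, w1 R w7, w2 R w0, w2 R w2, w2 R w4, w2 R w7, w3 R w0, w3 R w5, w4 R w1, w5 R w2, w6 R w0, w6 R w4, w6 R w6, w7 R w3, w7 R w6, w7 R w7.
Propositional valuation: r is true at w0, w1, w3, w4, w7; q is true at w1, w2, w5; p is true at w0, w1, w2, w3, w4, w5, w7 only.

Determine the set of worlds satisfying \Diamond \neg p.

Recall that \Diamond ψ holds at a world iff ψ holds at some accessible world.
Let φ = \Diamond \neg p. Evaluate φ at each world:
  w0 (successors {w0, w2, w3, w6}): φ is true.
  w1 (successors {w3, w5, w7}): φ is false.
  w2 (successors {w0, w2, w4, w7}): φ is false.
  w3 (successors {w0, w5}): φ is false.
  w4 (successors {w1}): φ is false.
  w5 (successors {w2}): φ is false.
  w6 (successors {w0, w4, w6}): φ is true.
  w7 (successors {w3, w6, w7}): φ is true.
For instance, at w1:
  At w1: \Diamond \neg p requires \neg p at some successor in {w3, w5, w7}.
    At w3: \neg p is false.
    At w5: \neg p is false.
    At w7: \neg p is false.
  So \Diamond \neg p is false at w1.
Satisfying worlds: {w0, w6, w7}

w0, w6, w7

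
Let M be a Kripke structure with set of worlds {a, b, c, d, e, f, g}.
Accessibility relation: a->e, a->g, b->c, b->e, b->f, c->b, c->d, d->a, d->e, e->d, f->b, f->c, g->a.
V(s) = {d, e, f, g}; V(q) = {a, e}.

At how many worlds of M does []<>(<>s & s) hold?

Let φ = []<>(<>s & s). Evaluate φ at each world:
  a (successors {e, g}): φ is false.
  b (successors {c, e, f}): φ is false.
  c (successors {b, d}): φ is true.
  d (successors {a, e}): φ is true.
  e (successors {d}): φ is true.
  f (successors {b, c}): φ is true.
  g (successors {a}): φ is true.
For instance, at a:
  At a: []<>(<>s & s) requires <>(<>s & s) at every successor {e, g}.
    <>(<>s & s) fails at g, so []<>(<>s & s) is false at a.
      At g: <>(<>s & s) requires <>s & s at some successor in {a}.
        At a: <>s & s is false.
      So <>(<>s & s) is false at g.
Satisfying worlds: {c, d, e, f, g}

5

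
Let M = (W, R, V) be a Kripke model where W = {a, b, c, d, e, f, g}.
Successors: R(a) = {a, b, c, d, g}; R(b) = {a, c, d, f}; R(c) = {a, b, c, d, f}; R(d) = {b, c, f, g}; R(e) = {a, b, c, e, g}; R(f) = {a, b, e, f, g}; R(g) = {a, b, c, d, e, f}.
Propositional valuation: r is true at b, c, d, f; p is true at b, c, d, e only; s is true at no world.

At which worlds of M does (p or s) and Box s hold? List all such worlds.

Let φ = (p or s) and Box s. Evaluate φ at each world:
  a (successors {a, b, c, d, g}): φ is false.
  b (successors {a, c, d, f}): φ is false.
  c (successors {a, b, c, d, f}): φ is false.
  d (successors {b, c, f, g}): φ is false.
  e (successors {a, b, c, e, g}): φ is false.
  f (successors {a, b, e, f, g}): φ is false.
  g (successors {a, b, c, d, e, f}): φ is false.
For instance, at e:
  At e: p or s is true, Box s is false, so (p or s) and Box s is false.
    At e: Box s requires s at every successor {a, b, c, e, g}.
      s fails at a, so Box s is false at e.
Satisfying worlds: none.

none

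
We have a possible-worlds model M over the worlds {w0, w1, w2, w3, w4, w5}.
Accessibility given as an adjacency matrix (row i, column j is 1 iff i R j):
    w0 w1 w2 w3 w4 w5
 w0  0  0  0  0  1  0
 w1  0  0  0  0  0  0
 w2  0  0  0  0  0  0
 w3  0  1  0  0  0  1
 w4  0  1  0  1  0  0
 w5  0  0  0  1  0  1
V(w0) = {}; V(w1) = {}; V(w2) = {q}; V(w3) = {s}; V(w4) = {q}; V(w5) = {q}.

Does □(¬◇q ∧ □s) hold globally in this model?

Recall that □ψ holds at a world iff ψ holds at every accessible world, and ◇ψ holds iff ψ holds at some accessible world.
Let φ = □(¬◇q ∧ □s). Evaluate φ at each world:
  w0 (successors {w4}): φ is false.
  w1 (successors ∅): φ is true.
  w2 (successors ∅): φ is true.
  w3 (successors {w1, w5}): φ is false.
  w4 (successors {w1, w3}): φ is false.
  w5 (successors {w3, w5}): φ is false.
Detail at w0 (counterexample):
  At w0: □(¬◇q ∧ □s) requires ¬◇q ∧ □s at every successor {w4}.
    ¬◇q ∧ □s fails at w4, so □(¬◇q ∧ □s) is false at w0.
      At w4: ¬◇q is true, □s is false, so ¬◇q ∧ □s is false.

No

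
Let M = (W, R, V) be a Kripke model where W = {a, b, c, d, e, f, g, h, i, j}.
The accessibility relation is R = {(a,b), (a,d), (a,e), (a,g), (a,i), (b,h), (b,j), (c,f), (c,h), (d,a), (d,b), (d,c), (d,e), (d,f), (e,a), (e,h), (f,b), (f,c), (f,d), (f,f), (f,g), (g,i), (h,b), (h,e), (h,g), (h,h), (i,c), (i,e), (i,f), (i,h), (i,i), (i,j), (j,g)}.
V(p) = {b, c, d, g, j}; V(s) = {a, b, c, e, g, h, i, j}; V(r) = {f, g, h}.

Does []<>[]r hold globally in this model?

Let φ = []<>[]r. Evaluate φ at each world:
  a (successors {b, d, e, g, i}): φ is false.
  b (successors {h, j}): φ is false.
  c (successors {f, h}): φ is false.
  d (successors {a, b, c, e, f}): φ is false.
  e (successors {a, h}): φ is false.
  f (successors {b, c, d, f, g}): φ is false.
  g (successors {i}): φ is true.
  h (successors {b, e, g, h}): φ is false.
  i (successors {c, e, f, h, i, j}): φ is false.
  j (successors {g}): φ is false.
Detail at a (counterexample):
  At a: []<>[]r requires <>[]r at every successor {b, d, e, g, i}.
    <>[]r fails at e, so []<>[]r is false at a.
      At e: <>[]r requires []r at some successor in {a, h}.
        At a: []r is false.
        At h: []r is false.
      So <>[]r is false at e.

No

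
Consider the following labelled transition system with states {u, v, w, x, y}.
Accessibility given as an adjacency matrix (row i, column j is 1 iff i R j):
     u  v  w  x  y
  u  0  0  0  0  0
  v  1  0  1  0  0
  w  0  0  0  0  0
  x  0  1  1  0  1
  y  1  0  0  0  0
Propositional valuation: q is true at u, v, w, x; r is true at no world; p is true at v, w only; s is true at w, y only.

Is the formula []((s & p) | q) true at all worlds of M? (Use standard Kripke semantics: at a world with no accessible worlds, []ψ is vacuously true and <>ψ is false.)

No

Recall that []ψ holds at a world iff ψ holds at every accessible world, and <>ψ holds iff ψ holds at some accessible world.
Let φ = []((s & p) | q). Evaluate φ at each world:
  u (successors ∅): φ is true.
  v (successors {u, w}): φ is true.
  w (successors ∅): φ is true.
  x (successors {v, w, y}): φ is false.
  y (successors {u}): φ is true.
Detail at x (counterexample):
  At x: []((s & p) | q) requires (s & p) | q at every successor {v, w, y}.
    (s & p) | q fails at y, so []((s & p) | q) is false at x.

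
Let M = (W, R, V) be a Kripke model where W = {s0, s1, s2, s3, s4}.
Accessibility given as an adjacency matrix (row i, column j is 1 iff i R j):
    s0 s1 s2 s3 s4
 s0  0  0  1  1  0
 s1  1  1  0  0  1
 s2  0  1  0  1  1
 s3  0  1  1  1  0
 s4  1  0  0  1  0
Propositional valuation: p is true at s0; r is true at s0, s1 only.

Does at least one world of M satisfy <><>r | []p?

Yes

Let φ = <><>r | []p. Evaluate φ at each world:
  s0 (successors {s2, s3}): φ is true.
  s1 (successors {s0, s1, s4}): φ is true.
  s2 (successors {s1, s3, s4}): φ is true.
  s3 (successors {s1, s2, s3}): φ is true.
  s4 (successors {s0, s3}): φ is true.
Detail at s0 (witness):
  At s0: <><>r is true, []p is false, so <><>r | []p is true.
    At s0: <><>r requires <>r at some successor in {s2, s3}.
      <>r holds at s2, so <><>r is true at s0.
    At s0: []p requires p at every successor {s2, s3}.
      p fails at s2, so []p is false at s0.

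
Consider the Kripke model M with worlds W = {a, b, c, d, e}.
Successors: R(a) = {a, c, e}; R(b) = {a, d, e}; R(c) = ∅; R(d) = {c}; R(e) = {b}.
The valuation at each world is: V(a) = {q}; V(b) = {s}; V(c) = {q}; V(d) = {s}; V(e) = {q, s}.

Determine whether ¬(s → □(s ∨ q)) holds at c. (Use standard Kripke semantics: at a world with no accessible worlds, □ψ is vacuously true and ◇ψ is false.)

At c: s → □(s ∨ q) is true, so ¬(s → □(s ∨ q)) is false.
  At c: s is false, □(s ∨ q) is true, so s → □(s ∨ q) is true.
    At c: no accessible worlds, so □(s ∨ q) holds vacuously.

No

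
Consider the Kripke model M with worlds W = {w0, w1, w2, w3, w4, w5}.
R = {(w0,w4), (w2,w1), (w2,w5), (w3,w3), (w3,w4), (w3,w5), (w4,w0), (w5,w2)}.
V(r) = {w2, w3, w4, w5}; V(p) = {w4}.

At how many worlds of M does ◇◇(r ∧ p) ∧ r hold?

Let φ = ◇◇(r ∧ p) ∧ r. Evaluate φ at each world:
  w0 (successors {w4}): φ is false.
  w1 (successors ∅): φ is false.
  w2 (successors {w1, w5}): φ is false.
  w3 (successors {w3, w4, w5}): φ is true.
  w4 (successors {w0}): φ is true.
  w5 (successors {w2}): φ is false.
For instance, at w0:
  At w0: ◇◇(r ∧ p) is false, r is false, so ◇◇(r ∧ p) ∧ r is false.
    At w0: ◇◇(r ∧ p) requires ◇(r ∧ p) at some successor in {w4}.
      At w4: ◇(r ∧ p) is false.
    So ◇◇(r ∧ p) is false at w0.
Satisfying worlds: {w3, w4}

2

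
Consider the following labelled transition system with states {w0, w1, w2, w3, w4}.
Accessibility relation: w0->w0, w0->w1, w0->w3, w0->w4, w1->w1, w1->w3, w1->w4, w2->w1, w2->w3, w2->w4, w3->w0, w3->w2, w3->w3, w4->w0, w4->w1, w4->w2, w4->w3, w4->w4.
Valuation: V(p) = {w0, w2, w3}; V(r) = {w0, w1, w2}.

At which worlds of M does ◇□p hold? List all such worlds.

Recall that □ψ holds at a world iff ψ holds at every accessible world, and ◇ψ holds iff ψ holds at some accessible world.
Let φ = ◇□p. Evaluate φ at each world:
  w0 (successors {w0, w1, w3, w4}): φ is true.
  w1 (successors {w1, w3, w4}): φ is true.
  w2 (successors {w1, w3, w4}): φ is true.
  w3 (successors {w0, w2, w3}): φ is true.
  w4 (successors {w0, w1, w2, w3, w4}): φ is true.
For instance, at w2:
  At w2: ◇□p requires □p at some successor in {w1, w3, w4}.
    □p holds at w3, so ◇□p is true at w2.
      At w3: □p requires p at every successor {w0, w2, w3}.
        At w0: p is true.
        At w2: p is true.
        At w3: p is true.
      So □p is true at w3.
Satisfying worlds: {w0, w1, w2, w3, w4}

w0, w1, w2, w3, w4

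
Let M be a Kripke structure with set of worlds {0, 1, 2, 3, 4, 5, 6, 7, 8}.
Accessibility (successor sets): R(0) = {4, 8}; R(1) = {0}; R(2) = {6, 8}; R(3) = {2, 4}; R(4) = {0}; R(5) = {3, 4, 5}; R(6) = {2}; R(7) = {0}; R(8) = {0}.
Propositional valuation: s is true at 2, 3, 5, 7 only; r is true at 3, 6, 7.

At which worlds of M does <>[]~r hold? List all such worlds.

0, 1, 2, 3, 4, 5, 7, 8

Let φ = <>[]~r. Evaluate φ at each world:
  0 (successors {4, 8}): φ is true.
  1 (successors {0}): φ is true.
  2 (successors {6, 8}): φ is true.
  3 (successors {2, 4}): φ is true.
  4 (successors {0}): φ is true.
  5 (successors {3, 4, 5}): φ is true.
  6 (successors {2}): φ is false.
  7 (successors {0}): φ is true.
  8 (successors {0}): φ is true.
For instance, at 4:
  At 4: <>[]~r requires []~r at some successor in {0}.
    []~r holds at 0, so <>[]~r is true at 4.
      At 0: []~r requires ~r at every successor {4, 8}.
        At 4: ~r is true.
        At 8: ~r is true.
      So []~r is true at 0.
Satisfying worlds: {0, 1, 2, 3, 4, 5, 7, 8}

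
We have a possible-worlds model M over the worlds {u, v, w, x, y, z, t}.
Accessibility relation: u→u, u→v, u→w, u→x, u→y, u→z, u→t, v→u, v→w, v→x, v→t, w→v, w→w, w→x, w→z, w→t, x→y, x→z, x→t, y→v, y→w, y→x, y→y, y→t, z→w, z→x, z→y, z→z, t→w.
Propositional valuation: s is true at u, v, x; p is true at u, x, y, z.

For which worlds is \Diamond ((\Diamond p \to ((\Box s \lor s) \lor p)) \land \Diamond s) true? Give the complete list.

u, v, w, x, y, z

Let φ = \Diamond ((\Diamond p \to ((\Box s \lor s) \lor p)) \land \Diamond s). Evaluate φ at each world:
  u (successors {u, v, w, x, y, z, t}): φ is true.
  v (successors {u, w, x, t}): φ is true.
  w (successors {v, w, x, z, t}): φ is true.
  x (successors {y, z, t}): φ is true.
  y (successors {v, w, x, y, t}): φ is true.
  z (successors {w, x, y, z}): φ is true.
  t (successors {w}): φ is false.
For instance, at u:
  At u: \Diamond ((\Diamond p \to ((\Box s \lor s) \lor p)) \land \Diamond s) requires (\Diamond p \to ((\Box s \lor s) \lor p)) \land \Diamond s at some successor in {u, v, w, x, y, z, t}.
    (\Diamond p \to ((\Box s \lor s) \lor p)) \land \Diamond s holds at u, so \Diamond ((\Diamond p \to ((\Box s \lor s) \lor p)) \land \Diamond s) is true at u.
      At u: \Diamond p \to ((\Box s \lor s) \lor p) is true, \Diamond s is true, so (\Diamond p \to ((\Box s \lor s) \lor p)) \land \Diamond s is true.
Satisfying worlds: {u, v, w, x, y, z}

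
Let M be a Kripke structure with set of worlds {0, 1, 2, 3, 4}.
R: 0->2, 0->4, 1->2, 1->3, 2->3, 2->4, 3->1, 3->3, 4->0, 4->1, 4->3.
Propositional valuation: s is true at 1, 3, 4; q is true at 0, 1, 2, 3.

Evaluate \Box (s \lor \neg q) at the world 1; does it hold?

At 1: \Box (s \lor \neg q) requires s \lor \neg q at every successor {2, 3}.
  s \lor \neg q fails at 2, so \Box (s \lor \neg q) is false at 1.

No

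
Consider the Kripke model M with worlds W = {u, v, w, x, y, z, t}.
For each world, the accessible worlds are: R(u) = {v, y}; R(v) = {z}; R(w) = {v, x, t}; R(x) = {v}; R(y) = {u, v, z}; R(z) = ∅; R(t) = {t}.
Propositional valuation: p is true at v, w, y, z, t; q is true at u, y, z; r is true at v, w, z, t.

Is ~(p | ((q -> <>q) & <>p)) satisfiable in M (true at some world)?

Let φ = ~(p | ((q -> <>q) & <>p)). Evaluate φ at each world:
  u (successors {v, y}): φ is false.
  v (successors {z}): φ is false.
  w (successors {v, x, t}): φ is false.
  x (successors {v}): φ is false.
  y (successors {u, v, z}): φ is false.
  z (successors ∅): φ is false.
  t (successors {t}): φ is false.
For instance, at y:
  At y: p | ((q -> <>q) & <>p) is true, so ~(p | ((q -> <>q) & <>p)) is false.
    At y: p is true, (q -> <>q) & <>p is true, so p | ((q -> <>q) & <>p) is true.
      At y: q -> <>q is true, <>p is true, so (q -> <>q) & <>p is true.

No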